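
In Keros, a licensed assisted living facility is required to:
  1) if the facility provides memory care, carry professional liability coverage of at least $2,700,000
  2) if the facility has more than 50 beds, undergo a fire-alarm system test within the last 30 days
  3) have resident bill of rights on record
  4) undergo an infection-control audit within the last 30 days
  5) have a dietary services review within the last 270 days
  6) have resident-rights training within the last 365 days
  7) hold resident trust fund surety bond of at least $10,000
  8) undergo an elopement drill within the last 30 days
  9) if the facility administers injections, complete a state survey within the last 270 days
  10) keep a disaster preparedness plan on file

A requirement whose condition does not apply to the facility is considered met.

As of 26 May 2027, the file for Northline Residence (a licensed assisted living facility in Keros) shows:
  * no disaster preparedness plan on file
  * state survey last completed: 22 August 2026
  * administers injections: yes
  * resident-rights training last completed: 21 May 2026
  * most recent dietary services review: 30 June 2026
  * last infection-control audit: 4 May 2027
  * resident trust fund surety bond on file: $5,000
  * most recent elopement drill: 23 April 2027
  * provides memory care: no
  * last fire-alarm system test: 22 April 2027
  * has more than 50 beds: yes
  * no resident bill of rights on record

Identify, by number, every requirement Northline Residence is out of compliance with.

1. condition 'provides memory care' does not hold → requirement n/a → met
2. condition 'has more than 50 beds' holds; fire-alarm system test 34 days ago vs limit 30 → not met
3. resident bill of rights absent → not met
4. infection-control audit 22 days ago vs limit 30 → met
5. dietary services review 330 days ago vs limit 270 → not met
6. resident-rights training 370 days ago vs limit 365 → not met
7. resident trust fund surety bond $5,000 < $10,000 → not met
8. elopement drill 33 days ago vs limit 30 → not met
9. condition 'administers injections' holds; state survey 277 days ago vs limit 270 → not met
10. disaster preparedness plan absent → not met
Not met: 2, 3, 5, 6, 7, 8, 9, 10

2, 3, 5, 6, 7, 8, 9, 10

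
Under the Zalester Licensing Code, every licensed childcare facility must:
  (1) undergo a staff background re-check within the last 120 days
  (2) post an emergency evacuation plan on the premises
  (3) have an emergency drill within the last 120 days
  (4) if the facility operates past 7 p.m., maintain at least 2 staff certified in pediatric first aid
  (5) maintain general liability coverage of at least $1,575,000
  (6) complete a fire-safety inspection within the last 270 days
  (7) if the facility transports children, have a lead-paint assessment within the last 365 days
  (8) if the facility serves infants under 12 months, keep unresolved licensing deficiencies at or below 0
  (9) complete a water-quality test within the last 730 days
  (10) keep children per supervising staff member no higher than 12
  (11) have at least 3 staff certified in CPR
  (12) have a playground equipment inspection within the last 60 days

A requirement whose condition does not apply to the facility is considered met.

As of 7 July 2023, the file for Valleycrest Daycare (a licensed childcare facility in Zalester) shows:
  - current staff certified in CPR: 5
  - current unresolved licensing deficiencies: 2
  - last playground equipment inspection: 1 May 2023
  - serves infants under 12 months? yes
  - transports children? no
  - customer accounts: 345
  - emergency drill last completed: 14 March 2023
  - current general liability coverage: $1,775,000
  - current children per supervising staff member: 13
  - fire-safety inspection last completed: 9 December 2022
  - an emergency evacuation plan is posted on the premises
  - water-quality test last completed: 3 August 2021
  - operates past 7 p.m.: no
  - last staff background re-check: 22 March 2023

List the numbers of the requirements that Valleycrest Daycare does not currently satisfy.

1. staff background re-check 107 days ago vs limit 120 → met
2. emergency evacuation plan present → met
3. emergency drill 115 days ago vs limit 120 → met
4. condition 'operates past 7 p.m.' does not hold → requirement n/a → met
5. general liability coverage $1,775,000 ≥ $1,575,000 → met
6. fire-safety inspection 210 days ago vs limit 270 → met
7. condition 'transports children' does not hold → requirement n/a → met
8. condition 'serves infants under 12 months' holds; unresolved licensing deficiencies 2 > 0 → not met
9. water-quality test 703 days ago vs limit 730 → met
10. children per supervising staff member 13 > 12 → not met
11. staff certified in CPR 5 ≥ 3 → met
12. playground equipment inspection 67 days ago vs limit 60 → not met
Not met: 8, 10, 12

8, 10, 12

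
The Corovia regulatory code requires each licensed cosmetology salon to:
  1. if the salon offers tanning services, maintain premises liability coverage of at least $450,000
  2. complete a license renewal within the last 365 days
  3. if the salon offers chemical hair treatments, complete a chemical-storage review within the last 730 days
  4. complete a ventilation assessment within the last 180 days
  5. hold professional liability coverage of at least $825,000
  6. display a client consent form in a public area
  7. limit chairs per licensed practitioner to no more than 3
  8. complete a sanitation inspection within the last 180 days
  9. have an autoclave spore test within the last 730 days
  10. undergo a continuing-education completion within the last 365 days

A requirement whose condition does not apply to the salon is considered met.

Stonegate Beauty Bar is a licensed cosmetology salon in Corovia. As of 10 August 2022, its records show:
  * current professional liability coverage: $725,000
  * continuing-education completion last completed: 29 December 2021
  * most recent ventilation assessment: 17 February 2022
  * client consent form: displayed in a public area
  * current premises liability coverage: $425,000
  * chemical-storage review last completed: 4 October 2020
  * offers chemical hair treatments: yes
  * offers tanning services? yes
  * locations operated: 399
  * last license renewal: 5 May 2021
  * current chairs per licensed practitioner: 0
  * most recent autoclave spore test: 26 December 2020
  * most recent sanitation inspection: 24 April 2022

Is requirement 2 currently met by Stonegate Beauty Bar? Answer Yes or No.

No

2. license renewal 462 days ago vs limit 365 → not met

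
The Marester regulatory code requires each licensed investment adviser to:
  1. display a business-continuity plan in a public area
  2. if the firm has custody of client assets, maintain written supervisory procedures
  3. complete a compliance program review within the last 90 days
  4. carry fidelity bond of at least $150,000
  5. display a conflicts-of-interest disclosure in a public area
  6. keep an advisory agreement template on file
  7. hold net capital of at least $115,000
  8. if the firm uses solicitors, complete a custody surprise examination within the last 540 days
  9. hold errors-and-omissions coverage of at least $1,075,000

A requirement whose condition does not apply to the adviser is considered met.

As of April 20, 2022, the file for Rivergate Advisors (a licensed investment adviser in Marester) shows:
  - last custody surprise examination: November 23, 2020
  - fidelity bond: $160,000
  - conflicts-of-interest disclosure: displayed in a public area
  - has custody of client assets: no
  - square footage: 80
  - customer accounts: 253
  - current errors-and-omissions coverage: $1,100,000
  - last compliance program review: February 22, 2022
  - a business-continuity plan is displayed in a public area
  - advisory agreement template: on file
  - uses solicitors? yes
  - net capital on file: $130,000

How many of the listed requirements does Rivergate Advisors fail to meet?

1. business-continuity plan present → met
2. condition 'has custody of client assets' does not hold → requirement n/a → met
3. compliance program review 57 days ago vs limit 90 → met
4. fidelity bond $160,000 ≥ $150,000 → met
5. conflicts-of-interest disclosure present → met
6. advisory agreement template present → met
7. net capital $130,000 ≥ $115,000 → met
8. condition 'uses solicitors' holds; custody surprise examination 513 days ago vs limit 540 → met
9. errors-and-omissions coverage $1,100,000 ≥ $1,075,000 → met
Not met: 0 of 9

0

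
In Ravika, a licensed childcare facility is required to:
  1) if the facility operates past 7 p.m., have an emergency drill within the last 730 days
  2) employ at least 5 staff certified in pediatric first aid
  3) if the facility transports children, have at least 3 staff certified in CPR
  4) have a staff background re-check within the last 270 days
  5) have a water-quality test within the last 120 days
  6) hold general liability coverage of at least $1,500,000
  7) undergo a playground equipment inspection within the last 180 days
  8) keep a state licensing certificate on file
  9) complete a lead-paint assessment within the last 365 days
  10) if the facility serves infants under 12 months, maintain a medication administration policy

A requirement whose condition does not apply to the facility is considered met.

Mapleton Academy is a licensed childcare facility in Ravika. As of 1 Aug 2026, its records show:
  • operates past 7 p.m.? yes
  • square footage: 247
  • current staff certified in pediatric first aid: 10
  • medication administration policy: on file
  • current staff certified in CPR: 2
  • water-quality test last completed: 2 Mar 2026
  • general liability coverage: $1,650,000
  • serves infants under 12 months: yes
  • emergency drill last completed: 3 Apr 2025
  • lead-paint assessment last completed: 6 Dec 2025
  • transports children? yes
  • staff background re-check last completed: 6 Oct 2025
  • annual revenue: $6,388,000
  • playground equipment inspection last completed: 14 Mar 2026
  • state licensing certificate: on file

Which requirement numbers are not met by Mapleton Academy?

1. condition 'operates past 7 p.m.' holds; emergency drill 485 days ago vs limit 730 → met
2. staff certified in pediatric first aid 10 ≥ 5 → met
3. condition 'transports children' holds; staff certified in CPR 2 < 3 → not met
4. staff background re-check 299 days ago vs limit 270 → not met
5. water-quality test 152 days ago vs limit 120 → not met
6. general liability coverage $1,650,000 ≥ $1,500,000 → met
7. playground equipment inspection 140 days ago vs limit 180 → met
8. state licensing certificate present → met
9. lead-paint assessment 238 days ago vs limit 365 → met
10. condition 'serves infants under 12 months' holds; medication administration policy present → met
Not met: 3, 4, 5

3, 4, 5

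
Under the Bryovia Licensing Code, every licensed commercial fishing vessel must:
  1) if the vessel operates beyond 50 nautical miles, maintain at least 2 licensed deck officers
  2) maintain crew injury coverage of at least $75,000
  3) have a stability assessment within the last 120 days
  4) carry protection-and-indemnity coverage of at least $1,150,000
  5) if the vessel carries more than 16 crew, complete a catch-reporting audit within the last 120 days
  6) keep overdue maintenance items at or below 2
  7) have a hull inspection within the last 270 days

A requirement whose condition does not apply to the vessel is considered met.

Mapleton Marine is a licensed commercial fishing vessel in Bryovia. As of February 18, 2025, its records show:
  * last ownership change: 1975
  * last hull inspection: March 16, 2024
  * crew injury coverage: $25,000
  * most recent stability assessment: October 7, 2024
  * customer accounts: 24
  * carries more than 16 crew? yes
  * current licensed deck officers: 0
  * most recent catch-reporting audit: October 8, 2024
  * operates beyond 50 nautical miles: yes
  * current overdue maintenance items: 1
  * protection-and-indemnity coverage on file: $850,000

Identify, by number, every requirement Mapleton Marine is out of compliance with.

1. condition 'operates beyond 50 nautical miles' holds; licensed deck officers 0 < 2 → not met
2. crew injury coverage $25,000 < $75,000 → not met
3. stability assessment 134 days ago vs limit 120 → not met
4. protection-and-indemnity coverage $850,000 < $1,150,000 → not met
5. condition 'carries more than 16 crew' holds; catch-reporting audit 133 days ago vs limit 120 → not met
6. overdue maintenance items 1 ≤ 2 → met
7. hull inspection 339 days ago vs limit 270 → not met
Not met: 1, 2, 3, 4, 5, 7

1, 2, 3, 4, 5, 7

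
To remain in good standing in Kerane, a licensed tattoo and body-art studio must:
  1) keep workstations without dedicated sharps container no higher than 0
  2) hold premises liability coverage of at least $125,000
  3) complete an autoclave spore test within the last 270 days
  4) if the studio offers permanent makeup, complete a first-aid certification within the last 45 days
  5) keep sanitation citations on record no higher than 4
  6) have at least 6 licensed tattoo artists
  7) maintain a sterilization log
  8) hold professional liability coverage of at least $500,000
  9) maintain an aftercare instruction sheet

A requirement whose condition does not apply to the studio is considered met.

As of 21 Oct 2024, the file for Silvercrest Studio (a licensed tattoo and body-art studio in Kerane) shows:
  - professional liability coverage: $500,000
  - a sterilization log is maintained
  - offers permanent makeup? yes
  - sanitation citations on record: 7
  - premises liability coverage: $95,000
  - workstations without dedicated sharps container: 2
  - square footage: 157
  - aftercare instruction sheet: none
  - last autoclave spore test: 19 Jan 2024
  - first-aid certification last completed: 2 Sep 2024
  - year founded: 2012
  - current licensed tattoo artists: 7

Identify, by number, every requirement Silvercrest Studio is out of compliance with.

1. workstations without dedicated sharps container 2 > 0 → not met
2. premises liability coverage $95,000 < $125,000 → not met
3. autoclave spore test 276 days ago vs limit 270 → not met
4. condition 'offers permanent makeup' holds; first-aid certification 49 days ago vs limit 45 → not met
5. sanitation citations on record 7 > 4 → not met
6. licensed tattoo artists 7 ≥ 6 → met
7. sterilization log present → met
8. professional liability coverage $500,000 ≥ $500,000 → met
9. aftercare instruction sheet absent → not met
Not met: 1, 2, 3, 4, 5, 9

1, 2, 3, 4, 5, 9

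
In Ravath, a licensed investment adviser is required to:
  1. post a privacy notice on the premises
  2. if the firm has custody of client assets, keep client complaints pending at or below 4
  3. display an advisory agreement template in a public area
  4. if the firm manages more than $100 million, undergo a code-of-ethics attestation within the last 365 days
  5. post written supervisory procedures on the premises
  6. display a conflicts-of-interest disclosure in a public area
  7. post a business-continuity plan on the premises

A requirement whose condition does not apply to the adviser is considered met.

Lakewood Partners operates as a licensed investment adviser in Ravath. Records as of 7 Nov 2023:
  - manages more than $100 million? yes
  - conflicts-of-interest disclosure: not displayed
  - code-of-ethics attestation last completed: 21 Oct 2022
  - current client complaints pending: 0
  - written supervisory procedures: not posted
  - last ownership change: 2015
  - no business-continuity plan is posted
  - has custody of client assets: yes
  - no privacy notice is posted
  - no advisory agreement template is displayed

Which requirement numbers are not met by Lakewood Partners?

1, 3, 4, 5, 6, 7

1. privacy notice absent → not met
2. condition 'has custody of client assets' holds; client complaints pending 0 ≤ 4 → met
3. advisory agreement template absent → not met
4. condition 'manages more than $100 million' holds; code-of-ethics attestation 382 days ago vs limit 365 → not met
5. written supervisory procedures absent → not met
6. conflicts-of-interest disclosure absent → not met
7. business-continuity plan absent → not met
Not met: 1, 3, 4, 5, 6, 7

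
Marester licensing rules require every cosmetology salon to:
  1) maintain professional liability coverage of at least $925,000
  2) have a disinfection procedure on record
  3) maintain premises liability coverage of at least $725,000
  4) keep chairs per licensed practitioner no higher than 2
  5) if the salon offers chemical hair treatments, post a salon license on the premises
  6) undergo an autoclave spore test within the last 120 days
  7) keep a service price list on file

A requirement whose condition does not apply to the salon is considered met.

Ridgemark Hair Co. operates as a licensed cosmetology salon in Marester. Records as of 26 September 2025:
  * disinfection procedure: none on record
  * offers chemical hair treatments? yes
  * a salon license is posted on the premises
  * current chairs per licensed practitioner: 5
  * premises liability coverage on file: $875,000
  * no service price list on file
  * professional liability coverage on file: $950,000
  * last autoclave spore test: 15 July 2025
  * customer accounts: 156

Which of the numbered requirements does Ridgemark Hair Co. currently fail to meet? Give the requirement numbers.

1. professional liability coverage $950,000 ≥ $925,000 → met
2. disinfection procedure absent → not met
3. premises liability coverage $875,000 ≥ $725,000 → met
4. chairs per licensed practitioner 5 > 2 → not met
5. condition 'offers chemical hair treatments' holds; salon license present → met
6. autoclave spore test 73 days ago vs limit 120 → met
7. service price list absent → not met
Not met: 2, 4, 7

2, 4, 7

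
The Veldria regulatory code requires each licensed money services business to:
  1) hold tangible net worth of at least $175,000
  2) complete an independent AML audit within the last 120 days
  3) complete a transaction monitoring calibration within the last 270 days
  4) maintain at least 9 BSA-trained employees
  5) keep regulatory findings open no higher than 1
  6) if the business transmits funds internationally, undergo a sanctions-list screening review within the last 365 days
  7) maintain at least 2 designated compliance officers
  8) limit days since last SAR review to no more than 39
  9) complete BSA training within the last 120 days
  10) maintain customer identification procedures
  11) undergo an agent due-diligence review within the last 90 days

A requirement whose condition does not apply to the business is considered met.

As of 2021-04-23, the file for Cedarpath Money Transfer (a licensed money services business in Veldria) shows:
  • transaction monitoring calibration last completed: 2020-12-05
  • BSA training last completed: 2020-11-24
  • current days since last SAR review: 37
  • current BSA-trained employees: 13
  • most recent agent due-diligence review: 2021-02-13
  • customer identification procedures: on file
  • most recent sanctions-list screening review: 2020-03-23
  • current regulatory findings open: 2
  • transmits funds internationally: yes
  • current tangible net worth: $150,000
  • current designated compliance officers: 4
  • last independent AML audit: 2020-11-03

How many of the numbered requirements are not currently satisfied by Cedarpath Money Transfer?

1. tangible net worth $150,000 < $175,000 → not met
2. independent AML audit 171 days ago vs limit 120 → not met
3. transaction monitoring calibration 139 days ago vs limit 270 → met
4. BSA-trained employees 13 ≥ 9 → met
5. regulatory findings open 2 > 1 → not met
6. condition 'transmits funds internationally' holds; sanctions-list screening review 396 days ago vs limit 365 → not met
7. designated compliance officers 4 ≥ 2 → met
8. days since last SAR review 37 ≤ 39 → met
9. BSA training 150 days ago vs limit 120 → not met
10. customer identification procedures present → met
11. agent due-diligence review 69 days ago vs limit 90 → met
Not met: 5 of 11

5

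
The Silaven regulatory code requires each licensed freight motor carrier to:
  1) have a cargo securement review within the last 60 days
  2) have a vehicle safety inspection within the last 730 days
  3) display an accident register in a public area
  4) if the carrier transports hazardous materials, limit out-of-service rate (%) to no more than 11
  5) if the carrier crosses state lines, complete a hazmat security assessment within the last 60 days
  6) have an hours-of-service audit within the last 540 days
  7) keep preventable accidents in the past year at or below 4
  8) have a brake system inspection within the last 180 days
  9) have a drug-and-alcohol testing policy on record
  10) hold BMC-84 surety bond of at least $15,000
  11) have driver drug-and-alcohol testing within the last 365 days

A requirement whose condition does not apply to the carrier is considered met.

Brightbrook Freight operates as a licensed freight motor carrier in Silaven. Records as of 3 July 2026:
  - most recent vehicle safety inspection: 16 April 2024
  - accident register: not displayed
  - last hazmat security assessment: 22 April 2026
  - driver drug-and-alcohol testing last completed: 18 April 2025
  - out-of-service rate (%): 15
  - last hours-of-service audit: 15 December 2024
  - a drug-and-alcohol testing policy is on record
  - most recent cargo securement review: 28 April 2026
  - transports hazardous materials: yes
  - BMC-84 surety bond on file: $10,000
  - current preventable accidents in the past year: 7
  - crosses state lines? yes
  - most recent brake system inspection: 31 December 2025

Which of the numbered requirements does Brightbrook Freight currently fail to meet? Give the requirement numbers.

1. cargo securement review 66 days ago vs limit 60 → not met
2. vehicle safety inspection 808 days ago vs limit 730 → not met
3. accident register absent → not met
4. condition 'transports hazardous materials' holds; out-of-service rate (%) 15 > 11 → not met
5. condition 'crosses state lines' holds; hazmat security assessment 72 days ago vs limit 60 → not met
6. hours-of-service audit 565 days ago vs limit 540 → not met
7. preventable accidents in the past year 7 > 4 → not met
8. brake system inspection 184 days ago vs limit 180 → not met
9. drug-and-alcohol testing policy present → met
10. BMC-84 surety bond $10,000 < $15,000 → not met
11. driver drug-and-alcohol testing 441 days ago vs limit 365 → not met
Not met: 1, 2, 3, 4, 5, 6, 7, 8, 10, 11

1, 2, 3, 4, 5, 6, 7, 8, 10, 11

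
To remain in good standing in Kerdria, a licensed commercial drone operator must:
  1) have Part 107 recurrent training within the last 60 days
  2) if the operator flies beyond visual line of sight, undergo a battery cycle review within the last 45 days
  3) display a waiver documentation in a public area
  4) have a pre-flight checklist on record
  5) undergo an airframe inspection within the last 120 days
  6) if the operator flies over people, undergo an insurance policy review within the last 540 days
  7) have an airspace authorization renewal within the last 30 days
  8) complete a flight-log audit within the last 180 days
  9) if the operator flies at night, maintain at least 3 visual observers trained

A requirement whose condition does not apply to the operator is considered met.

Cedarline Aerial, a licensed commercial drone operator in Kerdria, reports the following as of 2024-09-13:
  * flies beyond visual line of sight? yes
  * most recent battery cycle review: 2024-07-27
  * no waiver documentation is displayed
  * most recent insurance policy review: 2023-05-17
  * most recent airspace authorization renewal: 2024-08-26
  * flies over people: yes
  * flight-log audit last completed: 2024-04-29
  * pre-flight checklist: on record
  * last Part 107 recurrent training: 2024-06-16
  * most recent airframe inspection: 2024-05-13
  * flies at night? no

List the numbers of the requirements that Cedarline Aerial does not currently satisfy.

1, 2, 3, 5

1. Part 107 recurrent training 89 days ago vs limit 60 → not met
2. condition 'flies beyond visual line of sight' holds; battery cycle review 48 days ago vs limit 45 → not met
3. waiver documentation absent → not met
4. pre-flight checklist present → met
5. airframe inspection 123 days ago vs limit 120 → not met
6. condition 'flies over people' holds; insurance policy review 485 days ago vs limit 540 → met
7. airspace authorization renewal 18 days ago vs limit 30 → met
8. flight-log audit 137 days ago vs limit 180 → met
9. condition 'flies at night' does not hold → requirement n/a → met
Not met: 1, 2, 3, 5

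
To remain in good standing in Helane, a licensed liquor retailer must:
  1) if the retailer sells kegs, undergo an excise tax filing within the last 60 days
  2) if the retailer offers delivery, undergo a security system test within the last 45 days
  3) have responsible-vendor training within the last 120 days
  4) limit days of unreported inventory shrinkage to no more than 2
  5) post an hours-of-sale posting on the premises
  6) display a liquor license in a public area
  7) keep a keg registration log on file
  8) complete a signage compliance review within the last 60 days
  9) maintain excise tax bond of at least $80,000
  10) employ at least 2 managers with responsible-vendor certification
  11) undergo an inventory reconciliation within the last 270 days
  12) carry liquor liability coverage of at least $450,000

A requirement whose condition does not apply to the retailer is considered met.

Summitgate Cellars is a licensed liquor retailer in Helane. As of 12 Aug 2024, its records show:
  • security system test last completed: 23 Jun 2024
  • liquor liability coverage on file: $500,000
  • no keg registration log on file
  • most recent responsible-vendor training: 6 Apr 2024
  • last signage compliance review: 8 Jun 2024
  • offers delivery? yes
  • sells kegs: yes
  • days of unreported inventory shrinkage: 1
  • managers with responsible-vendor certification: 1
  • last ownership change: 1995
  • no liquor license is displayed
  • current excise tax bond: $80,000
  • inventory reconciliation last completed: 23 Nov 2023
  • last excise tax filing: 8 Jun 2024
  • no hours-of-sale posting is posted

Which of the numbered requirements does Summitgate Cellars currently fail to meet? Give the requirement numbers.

1, 2, 3, 5, 6, 7, 8, 10

1. condition 'sells kegs' holds; excise tax filing 65 days ago vs limit 60 → not met
2. condition 'offers delivery' holds; security system test 50 days ago vs limit 45 → not met
3. responsible-vendor training 128 days ago vs limit 120 → not met
4. days of unreported inventory shrinkage 1 ≤ 2 → met
5. hours-of-sale posting absent → not met
6. liquor license absent → not met
7. keg registration log absent → not met
8. signage compliance review 65 days ago vs limit 60 → not met
9. excise tax bond $80,000 ≥ $80,000 → met
10. managers with responsible-vendor certification 1 < 2 → not met
11. inventory reconciliation 263 days ago vs limit 270 → met
12. liquor liability coverage $500,000 ≥ $450,000 → met
Not met: 1, 2, 3, 5, 6, 7, 8, 10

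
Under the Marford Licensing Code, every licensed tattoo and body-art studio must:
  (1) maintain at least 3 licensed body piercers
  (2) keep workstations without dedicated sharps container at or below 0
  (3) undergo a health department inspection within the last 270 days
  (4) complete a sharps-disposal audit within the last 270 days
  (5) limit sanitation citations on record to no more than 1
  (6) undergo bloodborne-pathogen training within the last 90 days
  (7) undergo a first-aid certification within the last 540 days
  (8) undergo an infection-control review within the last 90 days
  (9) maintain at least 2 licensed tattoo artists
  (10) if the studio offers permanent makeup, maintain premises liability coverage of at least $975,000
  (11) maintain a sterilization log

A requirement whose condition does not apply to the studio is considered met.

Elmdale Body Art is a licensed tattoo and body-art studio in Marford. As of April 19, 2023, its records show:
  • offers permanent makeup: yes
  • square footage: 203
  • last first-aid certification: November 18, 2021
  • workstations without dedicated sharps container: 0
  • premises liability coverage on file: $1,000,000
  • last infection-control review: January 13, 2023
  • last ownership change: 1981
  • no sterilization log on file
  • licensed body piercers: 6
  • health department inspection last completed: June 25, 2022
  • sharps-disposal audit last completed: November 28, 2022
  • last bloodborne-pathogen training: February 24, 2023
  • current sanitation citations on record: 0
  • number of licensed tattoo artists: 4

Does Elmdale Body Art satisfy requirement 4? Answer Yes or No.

4. sharps-disposal audit 142 days ago vs limit 270 → met

Yes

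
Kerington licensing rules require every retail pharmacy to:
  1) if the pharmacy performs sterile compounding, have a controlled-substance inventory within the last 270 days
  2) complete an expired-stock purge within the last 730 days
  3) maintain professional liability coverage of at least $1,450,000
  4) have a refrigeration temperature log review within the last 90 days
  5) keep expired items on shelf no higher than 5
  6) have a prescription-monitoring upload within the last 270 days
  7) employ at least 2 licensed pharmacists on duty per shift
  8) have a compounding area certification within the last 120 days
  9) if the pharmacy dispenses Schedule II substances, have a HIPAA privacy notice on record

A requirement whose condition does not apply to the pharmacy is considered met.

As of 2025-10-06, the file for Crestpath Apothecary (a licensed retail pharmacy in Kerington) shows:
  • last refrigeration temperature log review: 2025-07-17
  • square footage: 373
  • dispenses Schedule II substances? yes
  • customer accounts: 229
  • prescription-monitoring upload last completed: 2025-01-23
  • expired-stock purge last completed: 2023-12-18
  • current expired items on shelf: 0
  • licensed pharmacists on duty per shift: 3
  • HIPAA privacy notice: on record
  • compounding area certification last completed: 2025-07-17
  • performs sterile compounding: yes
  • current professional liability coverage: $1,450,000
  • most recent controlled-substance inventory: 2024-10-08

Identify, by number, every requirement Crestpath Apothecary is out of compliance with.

1. condition 'performs sterile compounding' holds; controlled-substance inventory 363 days ago vs limit 270 → not met
2. expired-stock purge 658 days ago vs limit 730 → met
3. professional liability coverage $1,450,000 ≥ $1,450,000 → met
4. refrigeration temperature log review 81 days ago vs limit 90 → met
5. expired items on shelf 0 ≤ 5 → met
6. prescription-monitoring upload 256 days ago vs limit 270 → met
7. licensed pharmacists on duty per shift 3 ≥ 2 → met
8. compounding area certification 81 days ago vs limit 120 → met
9. condition 'dispenses Schedule II substances' holds; HIPAA privacy notice present → met
Not met: 1

1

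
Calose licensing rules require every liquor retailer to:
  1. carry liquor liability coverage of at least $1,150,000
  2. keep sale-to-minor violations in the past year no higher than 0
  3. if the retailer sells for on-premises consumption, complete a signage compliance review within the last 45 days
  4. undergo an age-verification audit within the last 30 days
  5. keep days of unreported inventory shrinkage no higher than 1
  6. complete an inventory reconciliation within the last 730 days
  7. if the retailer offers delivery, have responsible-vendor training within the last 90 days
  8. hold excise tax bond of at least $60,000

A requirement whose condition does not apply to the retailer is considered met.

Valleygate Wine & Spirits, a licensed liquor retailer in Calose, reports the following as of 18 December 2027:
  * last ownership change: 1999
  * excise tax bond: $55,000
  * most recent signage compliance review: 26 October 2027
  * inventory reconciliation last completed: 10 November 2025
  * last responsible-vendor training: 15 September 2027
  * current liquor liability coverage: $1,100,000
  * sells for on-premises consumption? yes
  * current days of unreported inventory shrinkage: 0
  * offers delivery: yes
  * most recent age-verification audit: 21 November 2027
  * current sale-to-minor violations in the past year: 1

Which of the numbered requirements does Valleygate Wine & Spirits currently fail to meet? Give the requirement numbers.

1, 2, 3, 6, 7, 8

1. liquor liability coverage $1,100,000 < $1,150,000 → not met
2. sale-to-minor violations in the past year 1 > 0 → not met
3. condition 'sells for on-premises consumption' holds; signage compliance review 53 days ago vs limit 45 → not met
4. age-verification audit 27 days ago vs limit 30 → met
5. days of unreported inventory shrinkage 0 ≤ 1 → met
6. inventory reconciliation 768 days ago vs limit 730 → not met
7. condition 'offers delivery' holds; responsible-vendor training 94 days ago vs limit 90 → not met
8. excise tax bond $55,000 < $60,000 → not met
Not met: 1, 2, 3, 6, 7, 8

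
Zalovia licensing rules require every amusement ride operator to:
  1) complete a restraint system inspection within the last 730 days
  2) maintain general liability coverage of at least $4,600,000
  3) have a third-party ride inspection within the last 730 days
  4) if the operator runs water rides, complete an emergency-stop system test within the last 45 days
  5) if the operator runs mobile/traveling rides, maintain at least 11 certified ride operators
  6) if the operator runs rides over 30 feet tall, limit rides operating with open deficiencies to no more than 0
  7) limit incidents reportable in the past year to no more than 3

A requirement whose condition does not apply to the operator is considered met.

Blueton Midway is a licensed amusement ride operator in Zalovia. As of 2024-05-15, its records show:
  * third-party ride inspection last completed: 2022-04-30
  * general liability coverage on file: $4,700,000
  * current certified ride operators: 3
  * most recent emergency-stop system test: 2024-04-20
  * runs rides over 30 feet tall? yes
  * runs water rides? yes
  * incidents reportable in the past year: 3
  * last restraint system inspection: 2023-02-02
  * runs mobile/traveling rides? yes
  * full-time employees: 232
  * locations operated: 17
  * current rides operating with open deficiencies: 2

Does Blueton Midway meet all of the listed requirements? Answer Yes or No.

1. restraint system inspection 468 days ago vs limit 730 → met
2. general liability coverage $4,700,000 ≥ $4,600,000 → met
3. third-party ride inspection 746 days ago vs limit 730 → not met
4. condition 'runs water rides' holds; emergency-stop system test 25 days ago vs limit 45 → met
5. condition 'runs mobile/traveling rides' holds; certified ride operators 3 < 11 → not met
6. condition 'runs rides over 30 feet tall' holds; rides operating with open deficiencies 2 > 0 → not met
7. incidents reportable in the past year 3 ≤ 3 → met
Not met: 3, 5, 6

No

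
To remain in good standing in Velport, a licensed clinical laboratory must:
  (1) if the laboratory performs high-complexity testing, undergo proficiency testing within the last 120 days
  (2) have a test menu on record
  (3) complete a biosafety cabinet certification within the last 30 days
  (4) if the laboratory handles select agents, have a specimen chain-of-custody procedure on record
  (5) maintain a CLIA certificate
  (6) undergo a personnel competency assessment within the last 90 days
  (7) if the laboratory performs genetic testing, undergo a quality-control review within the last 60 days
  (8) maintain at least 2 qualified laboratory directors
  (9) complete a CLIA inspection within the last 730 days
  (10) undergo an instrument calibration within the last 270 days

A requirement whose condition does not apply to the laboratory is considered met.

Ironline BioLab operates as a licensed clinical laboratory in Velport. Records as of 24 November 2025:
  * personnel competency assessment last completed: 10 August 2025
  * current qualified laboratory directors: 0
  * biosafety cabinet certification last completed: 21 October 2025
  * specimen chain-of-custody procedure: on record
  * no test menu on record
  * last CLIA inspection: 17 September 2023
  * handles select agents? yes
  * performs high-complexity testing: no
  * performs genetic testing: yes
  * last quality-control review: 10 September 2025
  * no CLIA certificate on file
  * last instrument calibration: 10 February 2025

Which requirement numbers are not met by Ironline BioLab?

2, 3, 5, 6, 7, 8, 9, 10

1. condition 'performs high-complexity testing' does not hold → requirement n/a → met
2. test menu absent → not met
3. biosafety cabinet certification 34 days ago vs limit 30 → not met
4. condition 'handles select agents' holds; specimen chain-of-custody procedure present → met
5. CLIA certificate absent → not met
6. personnel competency assessment 106 days ago vs limit 90 → not met
7. condition 'performs genetic testing' holds; quality-control review 75 days ago vs limit 60 → not met
8. qualified laboratory directors 0 < 2 → not met
9. CLIA inspection 799 days ago vs limit 730 → not met
10. instrument calibration 287 days ago vs limit 270 → not met
Not met: 2, 3, 5, 6, 7, 8, 9, 10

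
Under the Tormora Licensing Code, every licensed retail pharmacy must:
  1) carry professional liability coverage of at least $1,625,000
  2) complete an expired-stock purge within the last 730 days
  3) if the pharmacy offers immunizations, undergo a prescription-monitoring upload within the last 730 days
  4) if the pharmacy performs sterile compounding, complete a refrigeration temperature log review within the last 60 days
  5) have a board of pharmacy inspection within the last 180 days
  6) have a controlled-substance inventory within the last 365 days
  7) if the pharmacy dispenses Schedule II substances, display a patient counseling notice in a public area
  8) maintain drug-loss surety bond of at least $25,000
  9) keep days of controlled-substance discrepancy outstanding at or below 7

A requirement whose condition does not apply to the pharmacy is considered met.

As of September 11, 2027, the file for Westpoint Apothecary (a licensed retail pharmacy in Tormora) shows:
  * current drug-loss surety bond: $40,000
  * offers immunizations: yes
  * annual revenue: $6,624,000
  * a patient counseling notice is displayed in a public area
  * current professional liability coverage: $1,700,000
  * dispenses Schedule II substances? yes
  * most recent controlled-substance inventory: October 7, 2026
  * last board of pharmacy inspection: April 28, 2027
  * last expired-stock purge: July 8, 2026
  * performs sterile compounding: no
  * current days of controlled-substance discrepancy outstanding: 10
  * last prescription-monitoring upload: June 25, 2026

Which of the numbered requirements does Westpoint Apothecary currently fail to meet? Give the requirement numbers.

9

1. professional liability coverage $1,700,000 ≥ $1,625,000 → met
2. expired-stock purge 430 days ago vs limit 730 → met
3. condition 'offers immunizations' holds; prescription-monitoring upload 443 days ago vs limit 730 → met
4. condition 'performs sterile compounding' does not hold → requirement n/a → met
5. board of pharmacy inspection 136 days ago vs limit 180 → met
6. controlled-substance inventory 339 days ago vs limit 365 → met
7. condition 'dispenses Schedule II substances' holds; patient counseling notice present → met
8. drug-loss surety bond $40,000 ≥ $25,000 → met
9. days of controlled-substance discrepancy outstanding 10 > 7 → not met
Not met: 9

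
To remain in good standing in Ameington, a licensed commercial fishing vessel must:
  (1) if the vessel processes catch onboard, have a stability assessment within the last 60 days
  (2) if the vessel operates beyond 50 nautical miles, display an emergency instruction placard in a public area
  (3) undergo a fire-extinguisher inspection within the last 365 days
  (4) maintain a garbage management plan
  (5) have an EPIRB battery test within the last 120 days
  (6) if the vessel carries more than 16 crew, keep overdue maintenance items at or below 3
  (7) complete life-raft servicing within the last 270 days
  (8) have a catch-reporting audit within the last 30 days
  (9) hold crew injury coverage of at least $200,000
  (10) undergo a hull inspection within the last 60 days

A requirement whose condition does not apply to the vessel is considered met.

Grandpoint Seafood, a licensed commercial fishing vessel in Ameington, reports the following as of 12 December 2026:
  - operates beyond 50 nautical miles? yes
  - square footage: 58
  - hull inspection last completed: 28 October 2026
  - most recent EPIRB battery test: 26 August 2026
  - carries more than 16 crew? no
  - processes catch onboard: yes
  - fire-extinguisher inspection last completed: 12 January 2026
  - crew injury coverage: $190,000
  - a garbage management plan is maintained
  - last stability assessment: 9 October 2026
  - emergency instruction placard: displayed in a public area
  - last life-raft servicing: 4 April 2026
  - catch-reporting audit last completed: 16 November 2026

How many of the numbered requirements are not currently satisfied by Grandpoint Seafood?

1. condition 'processes catch onboard' holds; stability assessment 64 days ago vs limit 60 → not met
2. condition 'operates beyond 50 nautical miles' holds; emergency instruction placard present → met
3. fire-extinguisher inspection 334 days ago vs limit 365 → met
4. garbage management plan present → met
5. EPIRB battery test 108 days ago vs limit 120 → met
6. condition 'carries more than 16 crew' does not hold → requirement n/a → met
7. life-raft servicing 252 days ago vs limit 270 → met
8. catch-reporting audit 26 days ago vs limit 30 → met
9. crew injury coverage $190,000 < $200,000 → not met
10. hull inspection 45 days ago vs limit 60 → met
Not met: 2 of 10

2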